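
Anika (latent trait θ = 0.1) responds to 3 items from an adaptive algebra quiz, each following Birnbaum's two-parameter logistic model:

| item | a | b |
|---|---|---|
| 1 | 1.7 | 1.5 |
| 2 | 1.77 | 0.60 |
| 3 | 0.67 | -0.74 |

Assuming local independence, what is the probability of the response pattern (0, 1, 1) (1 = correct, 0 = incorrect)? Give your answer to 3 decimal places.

P(θ) = 1 / (1 + exp(−a(θ − b)))
P_1 = 1/(1+e^{2.3800}) = 0.0847
P_2 = 1/(1+e^{0.8850}) = 0.2921
P_3 = 1/(1+e^{-0.5628}) = 0.6371
L = (1−P_1) × P_2 × P_3 = 0.9153 × 0.2921 × 0.6371 = 0.17036

0.170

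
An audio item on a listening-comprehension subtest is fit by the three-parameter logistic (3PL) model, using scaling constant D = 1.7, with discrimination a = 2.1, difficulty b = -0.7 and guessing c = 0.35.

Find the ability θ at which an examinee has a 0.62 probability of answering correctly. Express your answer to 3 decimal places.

P(θ) = c + (1 − c) · 1 / (1 + exp(−D·a(θ − b)))
Remove guessing floor: (0.62 − 0.35)/(1 − 0.35) = 0.4154
logit = ln(0.4154/0.5846) = -0.3417
θ = b + logit/(1.7·a) = -0.7 + (-0.3417)/3.5700 = -0.7957

-0.796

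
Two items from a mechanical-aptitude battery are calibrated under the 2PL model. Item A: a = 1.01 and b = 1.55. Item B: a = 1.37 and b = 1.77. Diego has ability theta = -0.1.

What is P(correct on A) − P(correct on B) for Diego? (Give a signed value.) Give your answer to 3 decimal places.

0.087

P(theta) = 1 / (1 + exp(−a(theta − b)))
P_A = 0.1589
P_B = 0.0716
P_A − P_B = 0.0873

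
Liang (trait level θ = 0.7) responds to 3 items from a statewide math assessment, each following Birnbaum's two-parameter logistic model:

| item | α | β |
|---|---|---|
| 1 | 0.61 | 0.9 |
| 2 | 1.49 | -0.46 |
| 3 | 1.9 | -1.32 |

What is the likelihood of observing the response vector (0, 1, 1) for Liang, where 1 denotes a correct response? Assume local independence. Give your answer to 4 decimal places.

P(θ) = 1 / (1 + exp(−α(θ − β)))
P_1 = 1/(1+e^{0.1220}) = 0.4695
P_2 = 1/(1+e^{-1.7284}) = 0.8492
P_3 = 1/(1+e^{-3.8380}) = 0.9789
L = (1−P_1) × P_2 × P_3 = 0.5305 × 0.8492 × 0.9789 = 0.44098

0.4410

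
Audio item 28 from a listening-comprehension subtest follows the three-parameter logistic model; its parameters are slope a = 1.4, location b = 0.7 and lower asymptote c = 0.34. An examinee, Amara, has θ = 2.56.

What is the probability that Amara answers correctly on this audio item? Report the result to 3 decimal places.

P(θ) = c + (1 − c) · 1 / (1 + exp(−a(θ − b)))
Exponent: 1.4 × (2.56 − 0.7) = 2.6040
1/(1 + e^{-2.6040}) = 0.9311
P = 0.34 + 0.66 × 0.9311 = 0.9545

0.955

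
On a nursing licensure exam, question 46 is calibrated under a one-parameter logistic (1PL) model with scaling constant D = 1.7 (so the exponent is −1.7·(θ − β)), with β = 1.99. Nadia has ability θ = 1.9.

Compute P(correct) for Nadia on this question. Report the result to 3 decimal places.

0.462

P(θ) = 1 / (1 + exp(−D·(θ − β)))
Exponent: 1.7 × (1.9 − 1.99) = -0.1530
1/(1 + e^{0.1530}) = 0.4618
P = 0.4618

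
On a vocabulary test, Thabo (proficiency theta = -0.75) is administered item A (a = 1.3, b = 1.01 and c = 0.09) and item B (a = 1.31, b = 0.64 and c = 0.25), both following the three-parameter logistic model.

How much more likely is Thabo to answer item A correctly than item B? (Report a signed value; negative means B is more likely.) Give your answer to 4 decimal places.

-0.1807

P(theta) = c + (1 − c) · 1 / (1 + exp(−a(theta − b)))
P_A = 0.1738
P_B = 0.3545
P_A − P_B = -0.1807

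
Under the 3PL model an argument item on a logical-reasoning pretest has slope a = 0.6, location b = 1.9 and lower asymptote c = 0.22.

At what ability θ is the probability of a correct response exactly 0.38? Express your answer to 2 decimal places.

-0.36

P(θ) = c + (1 − c) · 1 / (1 + exp(−a(θ − b)))
Remove guessing floor: (0.38 − 0.22)/(1 − 0.22) = 0.2051
logit = ln(0.2051/0.7949) = -1.3545
θ = b + logit/(a) = 1.9 + (-1.3545)/0.6000 = -0.3576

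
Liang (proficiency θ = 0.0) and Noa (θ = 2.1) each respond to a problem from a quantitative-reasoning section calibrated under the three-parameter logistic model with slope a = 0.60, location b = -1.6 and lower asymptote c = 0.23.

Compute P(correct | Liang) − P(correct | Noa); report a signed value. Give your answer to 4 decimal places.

-0.1378

P(θ) = c + (1 − c) · 1 / (1 + exp(−a(θ − b)))
P(Liang) = 0.7868  [exponent 0.9600]
P(Noa) = 0.9246  [exponent 2.2200]
Difference = 0.7868 − 0.9246 = -0.1378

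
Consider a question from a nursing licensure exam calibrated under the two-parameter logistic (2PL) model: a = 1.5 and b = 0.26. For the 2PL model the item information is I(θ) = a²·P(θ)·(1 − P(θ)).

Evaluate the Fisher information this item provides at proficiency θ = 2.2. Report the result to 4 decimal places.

P = 1/(1+e^{-2.9100}) = 0.9483
P(1−P) = 0.9483 × 0.0517 = 0.0490
I = a² × P(1−P) = 1.5² × 0.0490 = 0.11023

0.1102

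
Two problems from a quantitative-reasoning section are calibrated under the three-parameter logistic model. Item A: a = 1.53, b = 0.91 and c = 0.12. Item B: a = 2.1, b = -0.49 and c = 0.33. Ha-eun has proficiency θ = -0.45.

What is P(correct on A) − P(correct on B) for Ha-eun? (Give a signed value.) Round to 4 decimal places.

P(θ) = c + (1 − c) · 1 / (1 + exp(−a(θ − b)))
P_A = 0.2177
P_B = 0.6791
P_A − P_B = -0.4614

-0.4614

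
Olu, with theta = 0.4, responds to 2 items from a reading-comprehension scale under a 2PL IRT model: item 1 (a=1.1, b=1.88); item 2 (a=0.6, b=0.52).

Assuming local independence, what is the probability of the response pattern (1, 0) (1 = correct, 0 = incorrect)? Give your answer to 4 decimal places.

0.0850

P(theta) = 1 / (1 + exp(−a(theta − b)))
P_1 = 1/(1+e^{1.6280}) = 0.1641
P_2 = 1/(1+e^{0.0720}) = 0.4820
L = P_1 × (1−P_2) = 0.1641 × 0.5180 = 0.08500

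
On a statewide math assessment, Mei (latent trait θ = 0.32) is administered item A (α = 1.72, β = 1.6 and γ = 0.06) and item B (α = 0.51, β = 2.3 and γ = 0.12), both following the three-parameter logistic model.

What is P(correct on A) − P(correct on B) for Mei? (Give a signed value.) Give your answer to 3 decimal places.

-0.201

P(θ) = γ + (1 − γ) · 1 / (1 + exp(−α(θ − β)))
P_A = 0.1536
P_B = 0.3550
P_A − P_B = -0.2013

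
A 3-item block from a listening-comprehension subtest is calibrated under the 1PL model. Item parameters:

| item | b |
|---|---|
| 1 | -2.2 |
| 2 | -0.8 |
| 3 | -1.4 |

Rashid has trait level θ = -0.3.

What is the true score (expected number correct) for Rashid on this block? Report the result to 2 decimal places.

P(θ) = 1 / (1 + exp(−(θ − b)))
P_1 = 1/(1+e^{-1.9000}) = 0.8699
P_2 = 1/(1+e^{-0.5000}) = 0.6225
P_3 = 1/(1+e^{-1.1000}) = 0.7503
E[score] = 0.8699 + 0.6225 + 0.7503 = 2.2426

2.24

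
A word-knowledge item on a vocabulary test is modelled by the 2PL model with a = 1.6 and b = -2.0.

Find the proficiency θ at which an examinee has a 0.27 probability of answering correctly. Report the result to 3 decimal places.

P(θ) = 1 / (1 + exp(−a(θ − b)))
logit = ln(0.2700/0.7300) = -0.9946
θ = b + logit/(a) = -2.0 + (-0.9946)/1.6000 = -2.6216

-2.622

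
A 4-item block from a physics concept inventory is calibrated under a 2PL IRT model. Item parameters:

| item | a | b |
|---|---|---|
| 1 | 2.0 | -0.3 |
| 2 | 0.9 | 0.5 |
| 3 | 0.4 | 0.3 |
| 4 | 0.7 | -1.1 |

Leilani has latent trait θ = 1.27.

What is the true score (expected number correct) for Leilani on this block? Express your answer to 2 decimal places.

3.06

P(θ) = 1 / (1 + exp(−a(θ − b)))
P_1 = 1/(1+e^{-3.1400}) = 0.9585
P_2 = 1/(1+e^{-0.6930}) = 0.6666
P_3 = 1/(1+e^{-0.3880}) = 0.5958
P_4 = 1/(1+e^{-1.6590}) = 0.8401
E[score] = 0.9585 + 0.6666 + 0.5958 + 0.8401 = 3.0611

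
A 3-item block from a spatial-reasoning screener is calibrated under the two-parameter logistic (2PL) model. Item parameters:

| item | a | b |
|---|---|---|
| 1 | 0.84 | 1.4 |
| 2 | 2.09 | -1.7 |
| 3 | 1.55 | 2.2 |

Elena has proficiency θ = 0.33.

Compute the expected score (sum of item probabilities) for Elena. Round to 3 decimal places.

P(θ) = 1 / (1 + exp(−a(θ − b)))
P_1 = 1/(1+e^{0.8988}) = 0.2893
P_2 = 1/(1+e^{-4.2427}) = 0.9858
P_3 = 1/(1+e^{2.8985}) = 0.0522
E[score] = 0.2893 + 0.9858 + 0.0522 = 1.3274

1.327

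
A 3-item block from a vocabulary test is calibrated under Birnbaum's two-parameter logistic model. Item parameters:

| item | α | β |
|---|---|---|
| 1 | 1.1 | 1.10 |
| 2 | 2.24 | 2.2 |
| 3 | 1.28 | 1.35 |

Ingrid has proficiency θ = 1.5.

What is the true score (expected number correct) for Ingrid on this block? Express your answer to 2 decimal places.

1.33

P(θ) = 1 / (1 + exp(−α(θ − β)))
P_1 = 1/(1+e^{-0.4400}) = 0.6083
P_2 = 1/(1+e^{1.5680}) = 0.1725
P_3 = 1/(1+e^{-0.1920}) = 0.5479
E[score] = 0.6083 + 0.1725 + 0.5479 = 1.3286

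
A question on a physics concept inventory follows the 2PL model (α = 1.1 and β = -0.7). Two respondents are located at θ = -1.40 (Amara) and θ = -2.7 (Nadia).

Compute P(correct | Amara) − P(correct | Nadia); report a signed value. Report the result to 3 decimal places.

0.217

P(θ) = 1 / (1 + exp(−α(θ − β)))
P(Amara) = 0.3165  [exponent -0.7700]
P(Nadia) = 0.0998  [exponent -2.2000]
Difference = 0.3165 − 0.0998 = 0.2167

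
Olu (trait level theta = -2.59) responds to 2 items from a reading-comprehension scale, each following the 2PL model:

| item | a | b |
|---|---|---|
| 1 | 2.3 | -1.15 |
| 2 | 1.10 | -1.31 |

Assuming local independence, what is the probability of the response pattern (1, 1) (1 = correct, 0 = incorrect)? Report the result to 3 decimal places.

P(theta) = 1 / (1 + exp(−a(theta − b)))
P_1 = 1/(1+e^{3.3120}) = 0.0352
P_2 = 1/(1+e^{1.4080}) = 0.1965
L = P_1 × P_2 = 0.0352 × 0.1965 = 0.00691

0.007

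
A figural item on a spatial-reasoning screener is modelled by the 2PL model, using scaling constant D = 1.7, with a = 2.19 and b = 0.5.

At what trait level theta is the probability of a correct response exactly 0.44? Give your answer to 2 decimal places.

0.44

P(theta) = 1 / (1 + exp(−D·a(theta − b)))
logit = ln(0.4400/0.5600) = -0.2412
theta = b + logit/(1.7·a) = 0.5 + (-0.2412)/3.7230 = 0.4352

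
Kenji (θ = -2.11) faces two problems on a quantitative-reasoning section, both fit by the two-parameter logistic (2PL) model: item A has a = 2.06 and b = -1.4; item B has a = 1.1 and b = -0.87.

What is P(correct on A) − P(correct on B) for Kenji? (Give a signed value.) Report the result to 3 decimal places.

-0.016

P(θ) = 1 / (1 + exp(−a(θ − b)))
P_A = 0.1881
P_B = 0.2036
P_A − P_B = -0.0155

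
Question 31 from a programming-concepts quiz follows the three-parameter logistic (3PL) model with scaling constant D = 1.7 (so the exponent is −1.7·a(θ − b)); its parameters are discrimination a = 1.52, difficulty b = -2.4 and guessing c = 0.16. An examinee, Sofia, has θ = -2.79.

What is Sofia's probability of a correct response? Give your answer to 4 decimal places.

0.3846

P(θ) = c + (1 − c) · 1 / (1 + exp(−D·a(θ − b)))
Exponent: 1.7 × 1.52 × (-2.79 − (-2.4)) = -1.0078
1/(1 + e^{1.0078}) = 0.2674
P = 0.16 + 0.84 × 0.2674 = 0.3846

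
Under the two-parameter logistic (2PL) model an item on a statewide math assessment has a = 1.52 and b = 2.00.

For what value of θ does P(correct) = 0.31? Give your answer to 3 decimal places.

P(θ) = 1 / (1 + exp(−a(θ − b)))
logit = ln(0.3100/0.6900) = -0.8001
θ = b + logit/(a) = 2.00 + (-0.8001)/1.5200 = 1.4736

1.474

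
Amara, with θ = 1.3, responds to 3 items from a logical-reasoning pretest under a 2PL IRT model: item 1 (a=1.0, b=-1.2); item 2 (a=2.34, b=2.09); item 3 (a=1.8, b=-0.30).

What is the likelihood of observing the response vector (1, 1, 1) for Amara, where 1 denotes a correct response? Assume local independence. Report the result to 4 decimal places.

0.1190

P(θ) = 1 / (1 + exp(−a(θ − b)))
P_1 = 1/(1+e^{-2.5000}) = 0.9241
P_2 = 1/(1+e^{1.8486}) = 0.1360
P_3 = 1/(1+e^{-2.8800}) = 0.9468
L = P_1 × P_2 × P_3 = 0.9241 × 0.1360 × 0.9468 = 0.11904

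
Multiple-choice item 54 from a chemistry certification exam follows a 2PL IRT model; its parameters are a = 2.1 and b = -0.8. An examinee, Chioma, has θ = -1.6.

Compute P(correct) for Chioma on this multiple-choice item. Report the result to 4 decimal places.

P(θ) = 1 / (1 + exp(−a(θ − b)))
Exponent: 2.1 × (-1.6 − (-0.8)) = -1.6800
1/(1 + e^{1.6800}) = 0.1571

0.1571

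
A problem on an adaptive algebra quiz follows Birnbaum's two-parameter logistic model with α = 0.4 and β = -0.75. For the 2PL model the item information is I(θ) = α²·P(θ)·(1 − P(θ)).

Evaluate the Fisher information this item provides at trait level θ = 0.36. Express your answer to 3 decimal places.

0.038

P = 1/(1+e^{-0.4440}) = 0.6092
P(1−P) = 0.6092 × 0.3908 = 0.2381
I = α² × P(1−P) = 0.4² × 0.2381 = 0.03809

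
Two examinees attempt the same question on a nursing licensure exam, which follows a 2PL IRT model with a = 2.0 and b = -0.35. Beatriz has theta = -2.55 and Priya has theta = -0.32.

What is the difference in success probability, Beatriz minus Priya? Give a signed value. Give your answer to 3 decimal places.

-0.503

P(theta) = 1 / (1 + exp(−a(theta − b)))
P(Beatriz) = 0.0121  [exponent -4.4000]
P(Priya) = 0.5150  [exponent 0.0600]
Difference = 0.0121 − 0.5150 = -0.5029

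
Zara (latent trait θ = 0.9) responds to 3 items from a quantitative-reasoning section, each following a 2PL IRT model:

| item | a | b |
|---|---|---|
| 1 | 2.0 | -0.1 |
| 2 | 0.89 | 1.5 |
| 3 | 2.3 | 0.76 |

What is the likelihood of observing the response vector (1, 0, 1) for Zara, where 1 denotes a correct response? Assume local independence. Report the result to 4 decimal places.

0.3220

P(θ) = 1 / (1 + exp(−a(θ − b)))
P_1 = 1/(1+e^{-2.0000}) = 0.8808
P_2 = 1/(1+e^{0.5340}) = 0.3696
P_3 = 1/(1+e^{-0.3220}) = 0.5798
L = P_1 × (1−P_2) × P_3 = 0.8808 × 0.6304 × 0.5798 = 0.32195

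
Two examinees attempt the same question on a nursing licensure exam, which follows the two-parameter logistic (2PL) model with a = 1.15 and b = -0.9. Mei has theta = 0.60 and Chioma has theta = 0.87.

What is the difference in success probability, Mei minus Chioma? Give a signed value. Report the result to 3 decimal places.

P(theta) = 1 / (1 + exp(−a(theta − b)))
P(Mei) = 0.8488  [exponent 1.7250]
P(Chioma) = 0.8845  [exponent 2.0355]
Difference = 0.8488 − 0.8845 = -0.0357

-0.036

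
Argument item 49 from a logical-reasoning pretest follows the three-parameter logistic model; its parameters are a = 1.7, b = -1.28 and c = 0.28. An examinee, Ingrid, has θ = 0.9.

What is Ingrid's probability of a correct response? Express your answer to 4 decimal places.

0.9827

P(θ) = c + (1 − c) · 1 / (1 + exp(−a(θ − b)))
Exponent: 1.7 × (0.9 − (-1.28)) = 3.7060
1/(1 + e^{-3.7060}) = 0.9760
P = 0.28 + 0.72 × 0.9760 = 0.9827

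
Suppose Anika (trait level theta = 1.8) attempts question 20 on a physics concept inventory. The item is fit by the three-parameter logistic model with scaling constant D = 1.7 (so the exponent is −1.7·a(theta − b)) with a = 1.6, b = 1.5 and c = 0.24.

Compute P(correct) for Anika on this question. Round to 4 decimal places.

0.7670

P(theta) = c + (1 − c) · 1 / (1 + exp(−D·a(theta − b)))
Exponent: 1.7 × 1.6 × (1.8 − 1.5) = 0.8160
1/(1 + e^{-0.8160}) = 0.6934
P = 0.24 + 0.76 × 0.6934 = 0.7670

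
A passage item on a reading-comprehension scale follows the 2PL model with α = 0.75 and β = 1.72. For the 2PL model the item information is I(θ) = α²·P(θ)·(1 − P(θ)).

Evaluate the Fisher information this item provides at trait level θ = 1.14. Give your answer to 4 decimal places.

P = 1/(1+e^{0.4350}) = 0.3929
P(1−P) = 0.3929 × 0.6071 = 0.2385
I = α² × P(1−P) = 0.75² × 0.2385 = 0.13418

0.1342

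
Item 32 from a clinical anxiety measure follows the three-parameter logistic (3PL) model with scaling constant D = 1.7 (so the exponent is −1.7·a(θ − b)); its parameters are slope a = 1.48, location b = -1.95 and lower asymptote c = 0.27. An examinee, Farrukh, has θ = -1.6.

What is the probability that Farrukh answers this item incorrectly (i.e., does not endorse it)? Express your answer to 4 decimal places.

0.2139

P(θ) = c + (1 − c) · 1 / (1 + exp(−D·a(θ − b)))
Exponent: 1.7 × 1.48 × (-1.6 − (-1.95)) = 0.8806
1/(1 + e^{-0.8806}) = 0.7069
P = 0.27 + 0.73 × 0.7069 = 0.7861
P(incorrect) = 1 − 0.7861 = 0.2139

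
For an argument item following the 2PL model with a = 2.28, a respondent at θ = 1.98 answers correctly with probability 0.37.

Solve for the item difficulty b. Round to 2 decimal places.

P(θ) = 1 / (1 + exp(−a(θ − b)))
logit(0.37) = ln(0.37/0.63) = -0.5322
b = θ − logit/(a) = 1.98 − (-0.5322)/2.2800 = 2.2134

2.21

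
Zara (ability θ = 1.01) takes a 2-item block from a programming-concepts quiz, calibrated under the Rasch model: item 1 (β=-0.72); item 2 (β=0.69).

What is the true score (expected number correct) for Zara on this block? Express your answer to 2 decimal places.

1.43

P(θ) = 1 / (1 + exp(−(θ − β)))
P_1 = 1/(1+e^{-1.7300}) = 0.8494
P_2 = 1/(1+e^{-0.3200}) = 0.5793
E[score] = 0.8494 + 0.5793 = 1.4287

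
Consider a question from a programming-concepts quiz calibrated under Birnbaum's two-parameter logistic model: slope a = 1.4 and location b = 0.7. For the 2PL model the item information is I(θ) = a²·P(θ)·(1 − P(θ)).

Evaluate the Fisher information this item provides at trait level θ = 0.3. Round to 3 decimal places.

0.454

P = 1/(1+e^{0.5600}) = 0.3635
P(1−P) = 0.3635 × 0.6365 = 0.2314
I = a² × P(1−P) = 1.4² × 0.2314 = 0.45351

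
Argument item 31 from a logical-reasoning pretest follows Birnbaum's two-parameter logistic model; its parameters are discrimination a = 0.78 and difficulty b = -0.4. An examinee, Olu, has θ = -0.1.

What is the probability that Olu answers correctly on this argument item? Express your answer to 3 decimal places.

P(θ) = 1 / (1 + exp(−a(θ − b)))
Exponent: 0.78 × (-0.1 − (-0.4)) = 0.2340
1/(1 + e^{-0.2340}) = 0.5582

0.558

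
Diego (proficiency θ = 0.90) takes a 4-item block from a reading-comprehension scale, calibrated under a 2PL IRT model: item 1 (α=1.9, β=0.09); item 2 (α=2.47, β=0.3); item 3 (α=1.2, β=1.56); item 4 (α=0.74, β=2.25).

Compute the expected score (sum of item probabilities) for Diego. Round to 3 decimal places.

P(θ) = 1 / (1 + exp(−α(θ − β)))
P_1 = 1/(1+e^{-1.5390}) = 0.8233
P_2 = 1/(1+e^{-1.4820}) = 0.8149
P_3 = 1/(1+e^{0.7920}) = 0.3117
P_4 = 1/(1+e^{0.9990}) = 0.2691
E[score] = 0.8233 + 0.8149 + 0.3117 + 0.2691 = 2.2191

2.219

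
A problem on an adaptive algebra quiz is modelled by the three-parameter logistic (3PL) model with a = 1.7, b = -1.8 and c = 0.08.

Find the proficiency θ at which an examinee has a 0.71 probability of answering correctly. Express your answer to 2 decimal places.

P(θ) = c + (1 − c) · 1 / (1 + exp(−a(θ − b)))
Remove guessing floor: (0.71 − 0.08)/(1 − 0.08) = 0.6848
logit = ln(0.6848/0.3152) = 0.7758
θ = b + logit/(a) = -1.8 + 0.7758/1.7000 = -1.3436

-1.34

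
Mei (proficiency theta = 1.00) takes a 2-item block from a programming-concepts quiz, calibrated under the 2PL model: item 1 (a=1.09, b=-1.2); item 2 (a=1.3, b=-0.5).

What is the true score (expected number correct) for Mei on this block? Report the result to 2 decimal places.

P(theta) = 1 / (1 + exp(−a(theta − b)))
P_1 = 1/(1+e^{-2.3980}) = 0.9167
P_2 = 1/(1+e^{-1.9500}) = 0.8754
E[score] = 0.9167 + 0.8754 = 1.7921

1.79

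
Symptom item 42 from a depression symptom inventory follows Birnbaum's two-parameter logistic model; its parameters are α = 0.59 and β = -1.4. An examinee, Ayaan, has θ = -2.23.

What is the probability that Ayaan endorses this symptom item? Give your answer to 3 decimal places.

P(θ) = 1 / (1 + exp(−α(θ − β)))
Exponent: 0.59 × (-2.23 − (-1.4)) = -0.4897
1/(1 + e^{0.4897}) = 0.3800

0.380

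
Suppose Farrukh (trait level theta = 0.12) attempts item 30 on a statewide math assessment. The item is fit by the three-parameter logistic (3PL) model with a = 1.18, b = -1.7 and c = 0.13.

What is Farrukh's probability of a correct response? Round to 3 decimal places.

0.909

P(theta) = c + (1 − c) · 1 / (1 + exp(−a(theta − b)))
Exponent: 1.18 × (0.12 − (-1.7)) = 2.1476
1/(1 + e^{-2.1476}) = 0.8954
P = 0.13 + 0.87 × 0.8954 = 0.9090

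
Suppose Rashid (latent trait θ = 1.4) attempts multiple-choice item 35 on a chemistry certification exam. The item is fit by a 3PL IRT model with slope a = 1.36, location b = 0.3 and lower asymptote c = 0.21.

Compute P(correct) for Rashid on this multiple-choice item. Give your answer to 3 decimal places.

0.855

P(θ) = c + (1 − c) · 1 / (1 + exp(−a(θ − b)))
Exponent: 1.36 × (1.4 − 0.3) = 1.4960
1/(1 + e^{-1.4960}) = 0.8170
P = 0.21 + 0.79 × 0.8170 = 0.8554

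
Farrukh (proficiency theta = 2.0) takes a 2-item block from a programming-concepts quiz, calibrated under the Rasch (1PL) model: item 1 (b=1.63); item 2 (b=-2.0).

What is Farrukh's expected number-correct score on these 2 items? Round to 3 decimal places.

P(theta) = 1 / (1 + exp(−(theta − b)))
P_1 = 1/(1+e^{-0.3700}) = 0.5915
P_2 = 1/(1+e^{-4.0000}) = 0.9820
E[score] = 0.5915 + 0.9820 = 1.5735

1.573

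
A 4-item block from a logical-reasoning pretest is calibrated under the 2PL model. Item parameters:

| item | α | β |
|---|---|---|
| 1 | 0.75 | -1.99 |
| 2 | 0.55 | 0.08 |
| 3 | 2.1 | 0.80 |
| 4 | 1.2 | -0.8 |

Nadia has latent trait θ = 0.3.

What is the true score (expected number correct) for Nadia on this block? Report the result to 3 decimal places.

P(θ) = 1 / (1 + exp(−α(θ − β)))
P_1 = 1/(1+e^{-1.7175}) = 0.8478
P_2 = 1/(1+e^{-0.1210}) = 0.5302
P_3 = 1/(1+e^{1.0500}) = 0.2592
P_4 = 1/(1+e^{-1.3200}) = 0.7892
E[score] = 0.8478 + 0.5302 + 0.2592 + 0.7892 = 2.4264

2.426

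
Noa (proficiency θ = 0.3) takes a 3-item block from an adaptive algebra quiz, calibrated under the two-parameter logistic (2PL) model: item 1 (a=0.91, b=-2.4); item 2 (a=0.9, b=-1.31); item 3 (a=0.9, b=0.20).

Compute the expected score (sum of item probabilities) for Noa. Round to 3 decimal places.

P(θ) = 1 / (1 + exp(−a(θ − b)))
P_1 = 1/(1+e^{-2.4570}) = 0.9211
P_2 = 1/(1+e^{-1.4490}) = 0.8098
P_3 = 1/(1+e^{-0.0900}) = 0.5225
E[score] = 0.9211 + 0.8098 + 0.5225 = 2.2534

2.253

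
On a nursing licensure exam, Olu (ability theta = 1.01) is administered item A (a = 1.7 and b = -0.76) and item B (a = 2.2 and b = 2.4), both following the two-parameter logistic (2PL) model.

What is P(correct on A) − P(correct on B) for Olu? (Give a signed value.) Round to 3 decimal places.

P(theta) = 1 / (1 + exp(−a(theta − b)))
P_A = 0.9530
P_B = 0.0449
P_A − P_B = 0.9081

0.908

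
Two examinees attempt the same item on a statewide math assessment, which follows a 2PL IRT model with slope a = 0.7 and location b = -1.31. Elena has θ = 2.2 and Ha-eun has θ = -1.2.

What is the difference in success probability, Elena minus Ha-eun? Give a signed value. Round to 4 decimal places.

P(θ) = 1 / (1 + exp(−a(θ − b)))
P(Elena) = 0.9211  [exponent 2.4570]
P(Ha-eun) = 0.5192  [exponent 0.0770]
Difference = 0.9211 − 0.5192 = 0.4018

0.4018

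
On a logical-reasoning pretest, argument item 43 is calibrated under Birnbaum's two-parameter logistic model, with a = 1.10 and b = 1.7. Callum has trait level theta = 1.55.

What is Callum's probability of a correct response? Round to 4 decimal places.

P(theta) = 1 / (1 + exp(−a(theta − b)))
Exponent: 1.10 × (1.55 − 1.7) = -0.1650
1/(1 + e^{0.1650}) = 0.4588

0.4588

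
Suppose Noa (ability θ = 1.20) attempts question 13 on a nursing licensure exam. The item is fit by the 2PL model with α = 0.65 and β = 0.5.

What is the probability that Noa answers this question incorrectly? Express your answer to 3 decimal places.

P(θ) = 1 / (1 + exp(−α(θ − β)))
Exponent: 0.65 × (1.20 − 0.5) = 0.4550
1/(1 + e^{-0.4550}) = 0.6118
P(incorrect) = 1 − 0.6118 = 0.3882

0.388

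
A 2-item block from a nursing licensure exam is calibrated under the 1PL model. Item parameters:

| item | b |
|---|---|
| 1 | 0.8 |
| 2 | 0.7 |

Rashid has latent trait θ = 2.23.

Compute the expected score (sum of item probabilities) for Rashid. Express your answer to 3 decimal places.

P(θ) = 1 / (1 + exp(−(θ − b)))
P_1 = 1/(1+e^{-1.4300}) = 0.8069
P_2 = 1/(1+e^{-1.5300}) = 0.8220
E[score] = 0.8069 + 0.8220 = 1.6289

1.629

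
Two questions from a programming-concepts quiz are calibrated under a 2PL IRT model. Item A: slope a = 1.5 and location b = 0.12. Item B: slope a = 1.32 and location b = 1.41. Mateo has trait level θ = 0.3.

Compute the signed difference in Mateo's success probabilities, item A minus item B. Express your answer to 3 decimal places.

0.379

P(θ) = 1 / (1 + exp(−a(θ − b)))
P_A = 0.5671
P_B = 0.1877
P_A − P_B = 0.3794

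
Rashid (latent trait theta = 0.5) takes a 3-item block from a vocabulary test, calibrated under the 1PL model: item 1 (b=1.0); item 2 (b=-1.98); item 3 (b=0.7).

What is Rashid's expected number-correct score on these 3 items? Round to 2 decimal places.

1.75

P(theta) = 1 / (1 + exp(−(theta − b)))
P_1 = 1/(1+e^{0.5000}) = 0.3775
P_2 = 1/(1+e^{-2.4800}) = 0.9227
P_3 = 1/(1+e^{0.2000}) = 0.4502
E[score] = 0.3775 + 0.9227 + 0.4502 = 1.7504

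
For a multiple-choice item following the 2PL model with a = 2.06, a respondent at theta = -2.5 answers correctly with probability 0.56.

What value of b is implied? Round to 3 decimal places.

-2.617

P(theta) = 1 / (1 + exp(−a(theta − b)))
logit(0.56) = ln(0.56/0.44) = 0.2412
b = theta − logit/(a) = -2.5 − 0.2412/2.0600 = -2.6171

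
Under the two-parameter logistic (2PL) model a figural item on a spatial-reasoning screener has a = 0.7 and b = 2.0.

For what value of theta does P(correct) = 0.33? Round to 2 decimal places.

0.99

P(theta) = 1 / (1 + exp(−a(theta − b)))
logit = ln(0.3300/0.6700) = -0.7082
theta = b + logit/(a) = 2.0 + (-0.7082)/0.7000 = 0.9883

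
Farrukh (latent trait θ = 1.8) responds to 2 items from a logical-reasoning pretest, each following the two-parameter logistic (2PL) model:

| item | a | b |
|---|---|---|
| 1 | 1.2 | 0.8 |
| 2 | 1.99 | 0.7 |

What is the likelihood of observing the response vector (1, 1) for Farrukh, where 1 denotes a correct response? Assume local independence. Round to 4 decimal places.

P(θ) = 1 / (1 + exp(−a(θ − b)))
P_1 = 1/(1+e^{-1.2000}) = 0.7685
P_2 = 1/(1+e^{-2.1890}) = 0.8993
L = P_1 × P_2 = 0.7685 × 0.8993 = 0.69110

0.6911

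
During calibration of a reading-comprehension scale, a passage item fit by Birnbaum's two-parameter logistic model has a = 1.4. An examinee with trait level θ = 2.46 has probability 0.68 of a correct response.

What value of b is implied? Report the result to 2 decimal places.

P(θ) = 1 / (1 + exp(−a(θ − b)))
logit(0.68) = ln(0.68/0.32) = 0.7538
b = θ − logit/(a) = 2.46 − 0.7538/1.4000 = 1.9216

1.92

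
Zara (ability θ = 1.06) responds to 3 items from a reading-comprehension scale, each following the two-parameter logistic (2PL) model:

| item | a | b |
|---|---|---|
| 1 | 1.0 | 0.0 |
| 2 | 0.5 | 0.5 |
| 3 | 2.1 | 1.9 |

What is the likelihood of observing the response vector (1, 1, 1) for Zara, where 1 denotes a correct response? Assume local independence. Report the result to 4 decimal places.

P(θ) = 1 / (1 + exp(−a(θ − b)))
P_1 = 1/(1+e^{-1.0600}) = 0.7427
P_2 = 1/(1+e^{-0.2800}) = 0.5695
P_3 = 1/(1+e^{1.7640}) = 0.1463
L = P_1 × P_2 × P_3 = 0.7427 × 0.5695 × 0.1463 = 0.06188

0.0619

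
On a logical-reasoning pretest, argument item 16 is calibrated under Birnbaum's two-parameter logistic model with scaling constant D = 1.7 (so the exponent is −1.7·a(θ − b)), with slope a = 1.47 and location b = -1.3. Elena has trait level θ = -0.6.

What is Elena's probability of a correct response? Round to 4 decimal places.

0.8519

P(θ) = 1 / (1 + exp(−D·a(θ − b)))
Exponent: 1.7 × 1.47 × (-0.6 − (-1.3)) = 1.7493
1/(1 + e^{-1.7493}) = 0.8519
P = 0.8519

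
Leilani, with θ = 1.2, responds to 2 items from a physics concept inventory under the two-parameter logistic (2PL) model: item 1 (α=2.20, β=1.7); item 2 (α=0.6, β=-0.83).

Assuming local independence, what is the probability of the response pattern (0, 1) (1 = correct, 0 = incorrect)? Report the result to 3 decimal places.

P(θ) = 1 / (1 + exp(−α(θ − β)))
P_1 = 1/(1+e^{1.1000}) = 0.2497
P_2 = 1/(1+e^{-1.2180}) = 0.7717
L = (1−P_1) × P_2 = 0.7503 × 0.7717 = 0.57898

0.579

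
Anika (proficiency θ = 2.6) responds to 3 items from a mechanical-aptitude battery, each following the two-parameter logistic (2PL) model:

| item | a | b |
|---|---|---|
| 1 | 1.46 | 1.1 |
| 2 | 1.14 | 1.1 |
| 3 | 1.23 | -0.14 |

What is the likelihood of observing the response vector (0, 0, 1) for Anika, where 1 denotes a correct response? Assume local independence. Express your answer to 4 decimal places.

P(θ) = 1 / (1 + exp(−a(θ − b)))
P_1 = 1/(1+e^{-2.1900}) = 0.8993
P_2 = 1/(1+e^{-1.7100}) = 0.8468
P_3 = 1/(1+e^{-3.3702}) = 0.9668
L = (1−P_1) × (1−P_2) × P_3 = 0.1007 × 0.1532 × 0.9668 = 0.01490

0.0149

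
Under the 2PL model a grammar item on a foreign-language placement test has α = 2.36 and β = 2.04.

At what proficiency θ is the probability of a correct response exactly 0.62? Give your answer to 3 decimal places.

2.247

P(θ) = 1 / (1 + exp(−α(θ − β)))
logit = ln(0.6200/0.3800) = 0.4895
θ = β + logit/(α) = 2.04 + 0.4895/2.3600 = 2.2474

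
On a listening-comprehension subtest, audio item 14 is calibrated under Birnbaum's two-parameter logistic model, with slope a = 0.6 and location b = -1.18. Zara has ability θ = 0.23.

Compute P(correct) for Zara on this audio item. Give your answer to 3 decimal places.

P(θ) = 1 / (1 + exp(−a(θ − b)))
Exponent: 0.6 × (0.23 − (-1.18)) = 0.8460
1/(1 + e^{-0.8460}) = 0.6997

0.700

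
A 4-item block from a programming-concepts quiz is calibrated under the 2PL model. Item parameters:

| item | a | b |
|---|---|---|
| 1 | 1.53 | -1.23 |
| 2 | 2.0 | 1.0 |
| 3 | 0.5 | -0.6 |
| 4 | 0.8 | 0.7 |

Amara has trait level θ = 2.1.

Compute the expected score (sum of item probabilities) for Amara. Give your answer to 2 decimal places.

3.44

P(θ) = 1 / (1 + exp(−a(θ − b)))
P_1 = 1/(1+e^{-5.0949}) = 0.9939
P_2 = 1/(1+e^{-2.2000}) = 0.9002
P_3 = 1/(1+e^{-1.3500}) = 0.7941
P_4 = 1/(1+e^{-1.1200}) = 0.7540
E[score] = 0.9939 + 0.9002 + 0.7941 + 0.7540 = 3.4423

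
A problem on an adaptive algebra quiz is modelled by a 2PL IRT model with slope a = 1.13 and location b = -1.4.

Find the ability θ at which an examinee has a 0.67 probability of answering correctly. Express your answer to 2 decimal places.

P(θ) = 1 / (1 + exp(−a(θ − b)))
logit = ln(0.6700/0.3300) = 0.7082
θ = b + logit/(a) = -1.4 + 0.7082/1.1300 = -0.7733

-0.77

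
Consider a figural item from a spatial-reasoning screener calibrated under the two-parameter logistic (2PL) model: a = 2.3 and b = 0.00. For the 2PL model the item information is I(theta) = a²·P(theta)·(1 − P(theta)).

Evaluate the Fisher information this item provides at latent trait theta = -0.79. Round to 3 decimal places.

0.636

P = 1/(1+e^{1.8170}) = 0.1398
P(1−P) = 0.1398 × 0.8602 = 0.1203
I = a² × P(1−P) = 2.3² × 0.1203 = 0.63613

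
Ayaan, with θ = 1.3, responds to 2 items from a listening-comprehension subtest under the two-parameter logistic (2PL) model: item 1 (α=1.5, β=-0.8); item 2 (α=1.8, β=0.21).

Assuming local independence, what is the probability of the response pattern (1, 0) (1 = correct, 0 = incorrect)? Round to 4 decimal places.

0.1182

P(θ) = 1 / (1 + exp(−α(θ − β)))
P_1 = 1/(1+e^{-3.1500}) = 0.9589
P_2 = 1/(1+e^{-1.9620}) = 0.8767
L = P_1 × (1−P_2) = 0.9589 × 0.1233 = 0.11819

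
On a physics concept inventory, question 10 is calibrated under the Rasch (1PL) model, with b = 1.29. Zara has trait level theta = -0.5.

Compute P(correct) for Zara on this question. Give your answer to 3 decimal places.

0.143

P(theta) = 1 / (1 + exp(−(theta − b)))
Exponent: (-0.5 − 1.29) = -1.7900
1/(1 + e^{1.7900}) = 0.1431
P = 0.1431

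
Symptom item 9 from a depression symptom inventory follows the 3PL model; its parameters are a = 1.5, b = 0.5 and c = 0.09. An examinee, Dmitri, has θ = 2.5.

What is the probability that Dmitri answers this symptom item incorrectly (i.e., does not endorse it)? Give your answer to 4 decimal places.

P(θ) = c + (1 − c) · 1 / (1 + exp(−a(θ − b)))
Exponent: 1.5 × (2.5 − 0.5) = 3.0000
1/(1 + e^{-3.0000}) = 0.9526
P = 0.09 + 0.91 × 0.9526 = 0.9568
P(incorrect) = 1 − 0.9568 = 0.0432

0.0432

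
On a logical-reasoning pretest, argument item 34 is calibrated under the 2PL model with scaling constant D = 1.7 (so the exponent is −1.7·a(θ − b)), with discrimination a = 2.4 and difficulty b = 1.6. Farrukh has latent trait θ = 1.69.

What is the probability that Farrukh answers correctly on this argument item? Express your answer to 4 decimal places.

P(θ) = 1 / (1 + exp(−D·a(θ − b)))
Exponent: 1.7 × 2.4 × (1.69 − 1.6) = 0.3672
1/(1 + e^{-0.3672}) = 0.5908
P = 0.5908

0.5908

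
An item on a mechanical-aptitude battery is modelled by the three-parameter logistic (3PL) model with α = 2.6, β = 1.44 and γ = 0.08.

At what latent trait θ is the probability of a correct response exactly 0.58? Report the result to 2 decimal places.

1.51

P(θ) = γ + (1 − γ) · 1 / (1 + exp(−α(θ − β)))
Remove guessing floor: (0.58 − 0.08)/(1 − 0.08) = 0.5435
logit = ln(0.5435/0.4565) = 0.1744
θ = β + logit/(α) = 1.44 + 0.1744/2.6000 = 1.5071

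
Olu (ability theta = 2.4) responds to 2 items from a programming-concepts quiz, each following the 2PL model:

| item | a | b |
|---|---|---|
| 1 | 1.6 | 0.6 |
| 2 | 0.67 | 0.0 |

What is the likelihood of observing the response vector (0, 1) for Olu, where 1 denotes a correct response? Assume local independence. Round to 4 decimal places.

0.0443

P(theta) = 1 / (1 + exp(−a(theta − b)))
P_1 = 1/(1+e^{-2.8800}) = 0.9468
P_2 = 1/(1+e^{-1.6080}) = 0.8331
L = (1−P_1) × P_2 = 0.0532 × 0.8331 = 0.04428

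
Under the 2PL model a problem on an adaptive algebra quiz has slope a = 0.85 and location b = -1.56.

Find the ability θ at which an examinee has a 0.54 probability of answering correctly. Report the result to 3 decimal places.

-1.371

P(θ) = 1 / (1 + exp(−a(θ − b)))
logit = ln(0.5400/0.4600) = 0.1603
θ = b + logit/(a) = -1.56 + 0.1603/0.8500 = -1.3714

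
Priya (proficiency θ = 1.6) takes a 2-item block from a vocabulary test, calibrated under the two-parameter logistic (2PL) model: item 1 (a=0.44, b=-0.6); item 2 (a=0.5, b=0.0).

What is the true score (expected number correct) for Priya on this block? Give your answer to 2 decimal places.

P(θ) = 1 / (1 + exp(−a(θ − b)))
P_1 = 1/(1+e^{-0.9680}) = 0.7247
P_2 = 1/(1+e^{-0.8000}) = 0.6900
E[score] = 0.7247 + 0.6900 = 1.4147

1.41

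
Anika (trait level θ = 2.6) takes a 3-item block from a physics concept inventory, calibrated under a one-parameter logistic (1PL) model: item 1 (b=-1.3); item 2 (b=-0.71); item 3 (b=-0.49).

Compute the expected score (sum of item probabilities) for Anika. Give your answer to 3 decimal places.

2.901

P(θ) = 1 / (1 + exp(−(θ − b)))
P_1 = 1/(1+e^{-3.9000}) = 0.9802
P_2 = 1/(1+e^{-3.3100}) = 0.9648
P_3 = 1/(1+e^{-3.0900}) = 0.9565
E[score] = 0.9802 + 0.9648 + 0.9565 = 2.9014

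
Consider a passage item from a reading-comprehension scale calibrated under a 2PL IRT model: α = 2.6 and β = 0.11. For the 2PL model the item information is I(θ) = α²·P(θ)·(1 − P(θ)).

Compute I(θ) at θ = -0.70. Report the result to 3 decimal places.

0.654

P = 1/(1+e^{2.1060}) = 0.1085
P(1−P) = 0.1085 × 0.8915 = 0.0967
I = α² × P(1−P) = 2.6² × 0.0967 = 0.65396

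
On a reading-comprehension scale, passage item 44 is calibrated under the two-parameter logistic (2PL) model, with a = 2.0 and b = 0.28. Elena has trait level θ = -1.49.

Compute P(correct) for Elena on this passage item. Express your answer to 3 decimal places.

0.028

P(θ) = 1 / (1 + exp(−a(θ − b)))
Exponent: 2.0 × (-1.49 − 0.28) = -3.5400
1/(1 + e^{3.5400}) = 0.0282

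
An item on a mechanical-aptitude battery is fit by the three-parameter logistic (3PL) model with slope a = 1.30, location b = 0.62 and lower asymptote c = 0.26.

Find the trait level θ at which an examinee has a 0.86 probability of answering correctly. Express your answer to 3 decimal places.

P(θ) = c + (1 − c) · 1 / (1 + exp(−a(θ − b)))
Remove guessing floor: (0.86 − 0.26)/(1 − 0.26) = 0.8108
logit = ln(0.8108/0.1892) = 1.4553
θ = b + logit/(a) = 0.62 + 1.4553/1.3000 = 1.7395

1.739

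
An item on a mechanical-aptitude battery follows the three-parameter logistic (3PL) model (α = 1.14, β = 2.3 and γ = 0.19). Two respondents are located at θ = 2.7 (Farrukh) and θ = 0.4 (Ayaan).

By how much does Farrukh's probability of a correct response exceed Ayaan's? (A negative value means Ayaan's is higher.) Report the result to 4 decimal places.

0.4125

P(θ) = γ + (1 − γ) · 1 / (1 + exp(−α(θ − β)))
P(Farrukh) = 0.6858  [exponent 0.4560]
P(Ayaan) = 0.2733  [exponent -2.1660]
Difference = 0.6858 − 0.2733 = 0.4125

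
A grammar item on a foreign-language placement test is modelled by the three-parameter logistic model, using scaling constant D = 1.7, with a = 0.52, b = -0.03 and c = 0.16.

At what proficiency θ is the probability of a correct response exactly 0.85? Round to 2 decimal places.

1.70

P(θ) = c + (1 − c) · 1 / (1 + exp(−D·a(θ − b)))
Remove guessing floor: (0.85 − 0.16)/(1 − 0.16) = 0.8214
logit = ln(0.8214/0.1786) = 1.5261
θ = b + logit/(1.7·a) = -0.03 + 1.5261/0.8840 = 1.6963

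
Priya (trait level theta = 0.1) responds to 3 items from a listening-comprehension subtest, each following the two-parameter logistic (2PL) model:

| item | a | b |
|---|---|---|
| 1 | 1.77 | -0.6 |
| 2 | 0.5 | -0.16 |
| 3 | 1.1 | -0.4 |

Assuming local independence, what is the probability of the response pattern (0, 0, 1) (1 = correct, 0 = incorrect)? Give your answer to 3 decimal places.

P(theta) = 1 / (1 + exp(−a(theta − b)))
P_1 = 1/(1+e^{-1.2390}) = 0.7754
P_2 = 1/(1+e^{-0.1300}) = 0.5325
P_3 = 1/(1+e^{-0.5500}) = 0.6341
L = (1−P_1) × (1−P_2) × P_3 = 0.2246 × 0.4675 × 0.6341 = 0.06659

0.067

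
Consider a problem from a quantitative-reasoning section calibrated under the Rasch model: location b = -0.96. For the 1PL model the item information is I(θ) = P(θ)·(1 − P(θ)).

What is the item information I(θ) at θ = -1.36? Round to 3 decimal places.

P = 1/(1+e^{0.4000}) = 0.4013
P(1−P) = 0.4013 × 0.5987 = 0.2403
I = P(1−P) = 0.24026

0.240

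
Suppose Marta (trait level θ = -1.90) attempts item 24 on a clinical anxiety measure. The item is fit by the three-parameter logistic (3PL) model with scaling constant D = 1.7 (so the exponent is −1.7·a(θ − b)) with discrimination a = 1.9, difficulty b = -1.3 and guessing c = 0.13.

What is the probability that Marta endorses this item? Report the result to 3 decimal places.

P(θ) = c + (1 − c) · 1 / (1 + exp(−D·a(θ − b)))
Exponent: 1.7 × 1.9 × (-1.90 − (-1.3)) = -1.9380
1/(1 + e^{1.9380}) = 0.1259
P = 0.13 + 0.87 × 0.1259 = 0.2395

0.240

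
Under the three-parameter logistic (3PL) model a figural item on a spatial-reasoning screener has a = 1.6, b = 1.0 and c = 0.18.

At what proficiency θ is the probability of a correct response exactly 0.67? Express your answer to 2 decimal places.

1.25

P(θ) = c + (1 − c) · 1 / (1 + exp(−a(θ − b)))
Remove guessing floor: (0.67 − 0.18)/(1 − 0.18) = 0.5976
logit = ln(0.5976/0.4024) = 0.3953
θ = b + logit/(a) = 1.0 + 0.3953/1.6000 = 1.2471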